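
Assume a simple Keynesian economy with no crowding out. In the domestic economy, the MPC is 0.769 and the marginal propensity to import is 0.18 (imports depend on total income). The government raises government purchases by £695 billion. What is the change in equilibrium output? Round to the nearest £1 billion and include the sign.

+£1,691 billion

Government-spending multiplier = 1/(1 − c + m) = 1/(1 − 0.769 + 0.18) = 1/0.411 ≈ 2.433.
ΔY = k × ΔG = (+£695 billion) / 0.411 ≈ +£1,691 billion.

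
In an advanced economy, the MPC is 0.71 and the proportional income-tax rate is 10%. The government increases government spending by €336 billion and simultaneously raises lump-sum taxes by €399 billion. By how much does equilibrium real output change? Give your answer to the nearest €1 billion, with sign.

+€146 billion

Expenditure multiplier = 1/(1 − c(1−t)) = 1/(1 − 0.71×0.9) = 1/0.361 ≈ 2.77.
ΔG contributes k·ΔG = (+€336 billion) / 0.361 ≈ +€930.7 billion.
ΔT of +€399 billion changes first-round spending by −c·ΔT = −€283.29 billion, contributing k·(−c·ΔT) = (−€283.29 billion) / 0.361 ≈ −€784.7 billion.
Net ΔY = k(ΔG − c·ΔT) = (+€52.71 billion) / 0.361 ≈ +€146 billion.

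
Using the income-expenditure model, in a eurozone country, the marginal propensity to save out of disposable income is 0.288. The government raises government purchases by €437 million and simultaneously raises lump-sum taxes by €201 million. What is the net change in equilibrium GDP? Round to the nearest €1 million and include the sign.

MPC = 1 − MPS = 1 − 0.288 = 0.712.
Expenditure multiplier = 1/(1 − MPC) = 1/(1 − 0.712) = 1/0.288 ≈ 3.472.
ΔG contributes k·ΔG = (+€437 million) / 0.288 ≈ +€1,517.4 million.
ΔT of +€201 million changes first-round spending by −c·ΔT = −€143.112 million, contributing k·(−c·ΔT) = (−€143.112 million) / 0.288 ≈ −€496.9 million.
Net ΔY = k(ΔG − c·ΔT) = (+€293.888 million) / 0.288 ≈ +€1,020 million.

+€1,020 million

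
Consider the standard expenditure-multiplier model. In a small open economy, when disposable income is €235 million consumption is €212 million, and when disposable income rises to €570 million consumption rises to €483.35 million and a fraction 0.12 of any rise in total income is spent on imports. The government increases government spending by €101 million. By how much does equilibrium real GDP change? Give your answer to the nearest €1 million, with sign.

+€326 million

MPC = ΔC/ΔYd = (483.35 − 212)/(570 − 235) = 271.35/335 = 0.81.
Government-spending multiplier = 1/(1 − c + m) = 1/(1 − 0.81 + 0.12) = 1/0.31 ≈ 3.226.
ΔY = k × ΔG = (+€101 million) / 0.31 ≈ +€326 million.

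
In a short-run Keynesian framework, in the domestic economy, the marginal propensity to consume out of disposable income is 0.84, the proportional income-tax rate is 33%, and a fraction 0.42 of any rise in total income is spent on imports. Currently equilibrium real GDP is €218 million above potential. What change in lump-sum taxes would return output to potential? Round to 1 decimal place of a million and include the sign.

+€222.5 million

Spending multiplier = 1/(1 − c(1−t) + m) = 1/(1 − 0.84×0.67 + 0.42) = 1/0.8572 ≈ 1.167.
Tax multiplier = −c·k = −0.84/0.8572 ≈ −0.98. Need ΔY = −€218 million, so ΔT = ΔY/(−c·k) = −(−€218 million) × 0.8572 / 0.84 ≈ +€222.5 million.
The government should raise lump-sum taxes by €222.5 million.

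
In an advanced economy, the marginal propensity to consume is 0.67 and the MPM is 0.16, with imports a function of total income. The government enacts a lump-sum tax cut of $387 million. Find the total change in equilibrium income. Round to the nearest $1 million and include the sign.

A lump-sum tax change of −$387 million shifts disposable income by +$387 million; first-round consumption changes by −c × ΔT = −0.67 × (−$387 million) = +$259.29 million.
Expenditure multiplier = 1/(1 − c + m) = 1/(1 − 0.67 + 0.16) = 1/0.49 ≈ 2.041.
The tax multiplier is −c × k ≈ −1.367, so ΔY = k × (−c·ΔT) = (+$259.29 million) / 0.49 ≈ +$529 million.

+$529 million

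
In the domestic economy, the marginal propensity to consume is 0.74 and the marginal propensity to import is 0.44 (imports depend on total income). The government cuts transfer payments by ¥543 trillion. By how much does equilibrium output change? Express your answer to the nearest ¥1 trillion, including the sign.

−¥574 trillion

The transfer change shifts disposable income by −¥543 trillion, so first-round consumption changes by c·ΔTR = 0.74 × (−¥543 trillion) = −¥401.82 trillion.
Expenditure multiplier = 1/(1 − c + m) = 1/(1 − 0.74 + 0.44) = 1/0.7 ≈ 1.429.
The transfer multiplier is c × k ≈ 1.057, so ΔY = k × (c·ΔTR) = (−¥401.82 trillion) / 0.7 ≈ −¥574 trillion.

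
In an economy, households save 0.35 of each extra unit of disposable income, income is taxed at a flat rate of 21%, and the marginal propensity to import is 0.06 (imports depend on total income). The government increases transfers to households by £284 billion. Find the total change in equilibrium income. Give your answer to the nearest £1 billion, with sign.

MPC = 1 − MPS = 1 − 0.35 = 0.65.
The transfer change shifts disposable income by +£284 billion, so first-round consumption changes by c·ΔTR = 0.65 × (+£284 billion) = +£184.6 billion.
Expenditure multiplier = 1/(1 − c(1−t) + m) = 1/(1 − 0.65×0.79 + 0.06) = 1/0.5465 ≈ 1.83.
The transfer multiplier is c × k ≈ 1.189, so ΔY = k × (c·ΔTR) = (+£184.6 billion) / 0.5465 ≈ +£338 billion.

+£338 billion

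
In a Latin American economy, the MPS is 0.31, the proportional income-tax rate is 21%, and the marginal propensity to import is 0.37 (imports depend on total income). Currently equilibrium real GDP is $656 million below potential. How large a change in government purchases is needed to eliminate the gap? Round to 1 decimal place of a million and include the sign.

MPC = 1 − MPS = 1 − 0.31 = 0.69.
Spending multiplier = 1/(1 − c(1−t) + m) = 1/(1 − 0.69×0.79 + 0.37) = 1/0.8249 ≈ 1.212.
Need ΔY = +$656 million, so ΔG = ΔY/k = (+$656 million) × 0.8249 ≈ +$541.1 million.
The government should increase government purchases by $541.1 million.

+$541.1 million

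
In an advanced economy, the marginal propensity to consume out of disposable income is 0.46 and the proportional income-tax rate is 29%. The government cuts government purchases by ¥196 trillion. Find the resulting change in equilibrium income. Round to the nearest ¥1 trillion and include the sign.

−¥291 trillion

Government-spending multiplier = 1/(1 − c(1−t)) = 1/(1 − 0.46×0.71) = 1/0.6734 ≈ 1.485.
ΔY = k × ΔG = (−¥196 trillion) / 0.6734 ≈ −¥291 trillion.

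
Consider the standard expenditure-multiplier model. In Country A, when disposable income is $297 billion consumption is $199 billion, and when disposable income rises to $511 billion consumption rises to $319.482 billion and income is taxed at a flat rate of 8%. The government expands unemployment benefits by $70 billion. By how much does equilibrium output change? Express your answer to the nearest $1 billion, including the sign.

MPC = ΔC/ΔYd = (319.482 − 199)/(511 − 297) = 120.482/214 = 0.563.
The transfer change shifts disposable income by +$70 billion, so first-round consumption changes by c·ΔTR = 0.563 × (+$70 billion) = +$39.41 billion.
Expenditure multiplier = 1/(1 − c(1−t)) = 1/(1 − 0.563×0.92) = 1/0.48204 ≈ 2.075.
The transfer multiplier is c × k ≈ 1.168, so ΔY = k × (c·ΔTR) = (+$39.41 billion) / 0.48204 ≈ +$82 billion.

+$82 billion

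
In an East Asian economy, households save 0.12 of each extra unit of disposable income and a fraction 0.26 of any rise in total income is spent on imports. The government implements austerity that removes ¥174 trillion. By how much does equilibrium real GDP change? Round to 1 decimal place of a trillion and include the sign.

−¥457.9 trillion

MPC = 1 − MPS = 1 − 0.12 = 0.88.
Government-spending multiplier = 1/(1 − c + m) = 1/(1 − 0.88 + 0.26) = 1/0.38 ≈ 2.632.
ΔY = k × ΔG = (−¥174 trillion) / 0.38 ≈ −¥457.9 trillion.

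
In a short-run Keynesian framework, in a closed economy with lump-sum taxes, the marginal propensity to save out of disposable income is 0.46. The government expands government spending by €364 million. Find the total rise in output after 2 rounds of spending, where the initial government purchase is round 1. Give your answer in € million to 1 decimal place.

€560.6 million

MPC = 1 − MPS = 1 − 0.46 = 0.54.
Round 1 adds ΔG = €364 million; each later round is MPC = 0.54 times the previous.
After 2 rounds: 364 + 196.56 = ΔG·(1 − c^2)/(1 − c) = 364 × (1 − 0.2916)/0.46 ≈ €560.6 million.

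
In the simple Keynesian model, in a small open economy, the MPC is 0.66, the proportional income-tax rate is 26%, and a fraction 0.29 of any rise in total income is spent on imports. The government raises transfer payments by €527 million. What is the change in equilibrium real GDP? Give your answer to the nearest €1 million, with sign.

The transfer change shifts disposable income by +€527 million, so first-round consumption changes by c·ΔTR = 0.66 × (+€527 million) = +€347.82 million.
Expenditure multiplier = 1/(1 − c(1−t) + m) = 1/(1 − 0.66×0.74 + 0.29) = 1/0.8016 ≈ 1.248.
The transfer multiplier is c × k ≈ 0.823, so ΔY = k × (c·ΔTR) = (+€347.82 million) / 0.8016 ≈ +€434 million.

+€434 million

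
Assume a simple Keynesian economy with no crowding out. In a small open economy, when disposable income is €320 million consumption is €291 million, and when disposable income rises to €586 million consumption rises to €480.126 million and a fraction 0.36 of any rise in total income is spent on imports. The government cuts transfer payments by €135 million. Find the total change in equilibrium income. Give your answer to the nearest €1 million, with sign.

MPC = ΔC/ΔYd = (480.126 − 291)/(586 − 320) = 189.126/266 = 0.711.
The transfer change shifts disposable income by −€135 million, so first-round consumption changes by c·ΔTR = 0.711 × (−€135 million) = −€95.985 million.
Expenditure multiplier = 1/(1 − c + m) = 1/(1 − 0.711 + 0.36) = 1/0.649 ≈ 1.541.
The transfer multiplier is c × k ≈ 1.096, so ΔY = k × (c·ΔTR) = (−€95.985 million) / 0.649 ≈ −€148 million.

−€148 million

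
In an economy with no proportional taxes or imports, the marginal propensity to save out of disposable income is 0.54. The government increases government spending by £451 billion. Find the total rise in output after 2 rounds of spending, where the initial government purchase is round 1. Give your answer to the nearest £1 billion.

MPC = 1 − MPS = 1 − 0.54 = 0.46.
Round 1 adds ΔG = £451 billion; each later round is MPC = 0.46 times the previous.
After 2 rounds: 451 + 207.46 = ΔG·(1 − c^2)/(1 − c) = 451 × (1 − 0.2116)/0.54 ≈ £658 billion.

£658 billion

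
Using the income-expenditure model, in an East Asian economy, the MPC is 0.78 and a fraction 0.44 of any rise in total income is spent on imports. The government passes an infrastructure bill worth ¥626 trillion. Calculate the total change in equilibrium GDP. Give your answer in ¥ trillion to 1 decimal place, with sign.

Expenditure multiplier = 1/(1 − c + m) = 1/(1 − 0.78 + 0.44) = 1/0.66 ≈ 1.515.
ΔY = k × ΔG = (+¥626 trillion) / 0.66 ≈ +¥948.5 trillion.

+¥948.5 trillion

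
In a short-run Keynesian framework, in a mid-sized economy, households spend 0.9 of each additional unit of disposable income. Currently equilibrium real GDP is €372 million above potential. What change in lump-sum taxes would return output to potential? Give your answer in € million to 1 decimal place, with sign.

Spending multiplier = 1/(1 − MPC) = 1/(1 − 0.9) = 1/0.1 = 10.
Tax multiplier = −c·k = −0.9/0.1 = −9. Need ΔY = −€372 million, so ΔT = ΔY/(−c·k) = −(−€372 million) × 0.1 / 0.9 ≈ +€41.3 million.
The government should raise lump-sum taxes by €41.3 million.

+€41.3 million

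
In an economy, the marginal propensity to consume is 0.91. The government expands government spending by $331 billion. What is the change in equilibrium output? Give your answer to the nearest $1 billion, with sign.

+$3,678 billion

Spending multiplier = 1/(1 − MPC) = 1/(1 − 0.91) = 1/0.09 ≈ 11.111.
ΔY = k × ΔG = (+$331 billion) / 0.09 ≈ +$3,678 billion.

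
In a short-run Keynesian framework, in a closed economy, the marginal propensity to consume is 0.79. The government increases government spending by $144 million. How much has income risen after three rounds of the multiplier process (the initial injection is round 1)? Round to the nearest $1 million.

$348 million

Round 1 adds ΔG = $144 million; each later round is MPC = 0.79 times the previous.
After 3 rounds: 144 + 113.76 + 89.8704 = ΔG·(1 − c^3)/(1 − c) = 144 × (1 − 0.493039)/0.21 ≈ $348 million.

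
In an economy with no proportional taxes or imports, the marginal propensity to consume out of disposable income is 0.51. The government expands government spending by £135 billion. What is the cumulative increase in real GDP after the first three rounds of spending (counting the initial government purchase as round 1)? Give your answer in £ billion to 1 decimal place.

£239.0 billion

Round 1 adds ΔG = £135 billion; each later round is MPC = 0.51 times the previous.
After 3 rounds: 135 + 68.85 + 35.1135 = ΔG·(1 − c^3)/(1 − c) = 135 × (1 − 0.132651)/0.49 ≈ £239 billion.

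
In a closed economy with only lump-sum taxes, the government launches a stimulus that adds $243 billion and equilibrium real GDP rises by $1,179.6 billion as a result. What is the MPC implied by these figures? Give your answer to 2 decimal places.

Implied spending multiplier k = ΔY/ΔG = 1,179.6/243 ≈ 4.8543.
Since k = 1/(1 − MPC), MPC = 1 − 1/k = 1 − ΔG/ΔY = 1 − 243/1,179.6 ≈ 0.79.

0.79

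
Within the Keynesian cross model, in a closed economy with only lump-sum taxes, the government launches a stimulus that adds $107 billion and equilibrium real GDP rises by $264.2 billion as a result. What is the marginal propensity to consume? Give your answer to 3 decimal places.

0.595

Implied spending multiplier k = ΔY/ΔG = 264.2/107 ≈ 2.4692.
Since k = 1/(1 − MPC), MPC = 1 − 1/k = 1 − ΔG/ΔY = 1 − 107/264.2 ≈ 0.595.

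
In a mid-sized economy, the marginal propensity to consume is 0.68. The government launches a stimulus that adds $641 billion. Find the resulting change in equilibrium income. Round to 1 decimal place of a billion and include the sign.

+$2,003.1 billion

Expenditure multiplier = 1/(1 − MPC) = 1/(1 − 0.68) = 1/0.32 = 3.125.
ΔY = k × ΔG = (+$641 billion) / 0.32 ≈ +$2,003.1 billion.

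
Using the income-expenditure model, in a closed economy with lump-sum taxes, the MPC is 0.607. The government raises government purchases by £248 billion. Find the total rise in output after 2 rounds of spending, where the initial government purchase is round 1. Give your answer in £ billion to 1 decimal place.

£398.5 billion

Round 1 adds ΔG = £248 billion; each later round is MPC = 0.607 times the previous.
After 2 rounds: 248 + 150.536 = ΔG·(1 − c^2)/(1 − c) = 248 × (1 − 0.368449)/0.393 ≈ £398.5 billion.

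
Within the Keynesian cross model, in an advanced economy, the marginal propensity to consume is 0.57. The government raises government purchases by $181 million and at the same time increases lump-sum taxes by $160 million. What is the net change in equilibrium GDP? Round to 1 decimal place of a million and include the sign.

Expenditure multiplier = 1/(1 − MPC) = 1/(1 − 0.57) = 1/0.43 ≈ 2.326.
ΔG contributes k·ΔG = (+$181 million) / 0.43 ≈ +$420.9 million.
ΔT of +$160 million changes first-round spending by −c·ΔT = −$91.2 million, contributing k·(−c·ΔT) = (−$91.2 million) / 0.43 ≈ −$212.1 million.
Net ΔY = k(ΔG − c·ΔT) = (+$89.8 million) / 0.43 ≈ +$208.8 million.

+$208.8 million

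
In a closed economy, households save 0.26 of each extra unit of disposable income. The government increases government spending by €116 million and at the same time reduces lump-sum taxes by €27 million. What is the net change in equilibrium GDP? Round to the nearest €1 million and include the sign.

MPC = 1 − MPS = 1 − 0.26 = 0.74.
Expenditure multiplier = 1/(1 − MPC) = 1/(1 − 0.74) = 1/0.26 ≈ 3.846.
ΔG contributes k·ΔG = (+€116 million) / 0.26 ≈ +€446.2 million.
ΔT of −€27 million changes first-round spending by −c·ΔT = +€19.98 million, contributing k·(−c·ΔT) = (+€19.98 million) / 0.26 ≈ +€76.8 million.
Net ΔY = k(ΔG − c·ΔT) = (+€135.98 million) / 0.26 = +€523 million.

+€523 million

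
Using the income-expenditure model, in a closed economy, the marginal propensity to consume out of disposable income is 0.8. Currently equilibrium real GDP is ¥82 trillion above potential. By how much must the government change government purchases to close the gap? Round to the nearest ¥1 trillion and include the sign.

Spending multiplier = 1/(1 − MPC) = 1/(1 − 0.8) = 1/0.2 = 5.
Need ΔY = −¥82 trillion, so ΔG = ΔY/k = (−¥82 trillion) × 0.2 ≈ −¥16 trillion.
The government should cut government purchases by ¥16 trillion.

−¥16 trillion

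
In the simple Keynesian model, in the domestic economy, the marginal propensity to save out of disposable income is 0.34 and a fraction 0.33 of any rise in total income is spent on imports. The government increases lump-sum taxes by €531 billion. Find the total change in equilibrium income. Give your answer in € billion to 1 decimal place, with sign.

−€523.1 billion

MPC = 1 − MPS = 1 − 0.34 = 0.66.
A lump-sum tax change of +€531 billion shifts disposable income by −€531 billion; first-round consumption changes by −c × ΔT = −0.66 × (+€531 billion) = −€350.46 billion.
Expenditure multiplier = 1/(1 − c + m) = 1/(1 − 0.66 + 0.33) = 1/0.67 ≈ 1.493.
The tax multiplier is −c × k ≈ −0.985, so ΔY = k × (−c·ΔT) = (−€350.46 billion) / 0.67 ≈ −€523.1 billion.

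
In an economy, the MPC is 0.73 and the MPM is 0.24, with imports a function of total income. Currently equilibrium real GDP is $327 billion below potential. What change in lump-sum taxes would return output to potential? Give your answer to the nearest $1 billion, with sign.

Spending multiplier = 1/(1 − c + m) = 1/(1 − 0.73 + 0.24) = 1/0.51 ≈ 1.961.
Tax multiplier = −c·k = −0.73/0.51 ≈ −1.431. Need ΔY = +$327 billion, so ΔT = ΔY/(−c·k) = −(+$327 billion) × 0.51 / 0.73 ≈ −$228 billion.
The government should cut lump-sum taxes by $228 billion.

−$228 billion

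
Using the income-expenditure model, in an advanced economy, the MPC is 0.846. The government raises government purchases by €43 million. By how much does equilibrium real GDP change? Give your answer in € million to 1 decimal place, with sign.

+€279.2 million

Expenditure multiplier = 1/(1 − MPC) = 1/(1 − 0.846) = 1/0.154 ≈ 6.494.
ΔY = k × ΔG = (+€43 million) / 0.154 ≈ +€279.2 million.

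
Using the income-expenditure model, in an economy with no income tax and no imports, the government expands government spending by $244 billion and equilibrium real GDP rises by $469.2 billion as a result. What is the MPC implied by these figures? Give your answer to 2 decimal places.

0.48

Implied spending multiplier k = ΔY/ΔG = 469.2/244 ≈ 1.923.
Since k = 1/(1 − MPC), MPC = 1 − 1/k = 1 − ΔG/ΔY = 1 − 244/469.2 ≈ 0.48.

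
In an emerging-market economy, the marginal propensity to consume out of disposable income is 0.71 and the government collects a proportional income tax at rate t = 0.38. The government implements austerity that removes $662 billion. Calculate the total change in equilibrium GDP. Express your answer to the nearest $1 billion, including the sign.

−$1,183 billion

Expenditure multiplier = 1/(1 − c(1−t)) = 1/(1 − 0.71×0.62) = 1/0.5598 ≈ 1.786.
ΔY = k × ΔG = (−$662 billion) / 0.5598 ≈ −$1,183 billion.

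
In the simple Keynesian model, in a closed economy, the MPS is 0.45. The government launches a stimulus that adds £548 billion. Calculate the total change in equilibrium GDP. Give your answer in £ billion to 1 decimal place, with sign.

+£1,217.8 billion

MPC = 1 − MPS = 1 − 0.45 = 0.55.
Government-spending multiplier = 1/(1 − MPC) = 1/(1 − 0.55) = 1/0.45 ≈ 2.222.
ΔY = k × ΔG = (+£548 billion) / 0.45 ≈ +£1,217.8 billion.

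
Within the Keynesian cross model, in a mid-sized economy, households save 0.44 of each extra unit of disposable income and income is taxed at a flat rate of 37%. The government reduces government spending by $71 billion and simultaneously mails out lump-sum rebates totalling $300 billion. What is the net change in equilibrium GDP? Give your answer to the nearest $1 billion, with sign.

+$150 billion

MPC = 1 − MPS = 1 − 0.44 = 0.56.
Expenditure multiplier = 1/(1 − c(1−t)) = 1/(1 − 0.56×0.63) = 1/0.6472 ≈ 1.545.
ΔG contributes k·ΔG = (−$71 billion) / 0.6472 ≈ −$109.7 billion.
ΔT of −$300 billion changes first-round spending by −c·ΔT = +$168 billion, contributing k·(−c·ΔT) = (+$168 billion) / 0.6472 ≈ +$259.6 billion.
Net ΔY = k(ΔG − c·ΔT) = (+$97 billion) / 0.6472 ≈ +$150 billion.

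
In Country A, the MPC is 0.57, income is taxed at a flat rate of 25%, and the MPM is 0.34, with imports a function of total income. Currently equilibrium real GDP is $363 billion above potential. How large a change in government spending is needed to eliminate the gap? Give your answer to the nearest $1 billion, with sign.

−$331 billion

Spending multiplier = 1/(1 − c(1−t) + m) = 1/(1 − 0.57×0.75 + 0.34) = 1/0.9125 ≈ 1.096.
Need ΔY = −$363 billion, so ΔG = ΔY/k = (−$363 billion) × 0.9125 ≈ −$331 billion.
The government should cut government spending by $331 billion.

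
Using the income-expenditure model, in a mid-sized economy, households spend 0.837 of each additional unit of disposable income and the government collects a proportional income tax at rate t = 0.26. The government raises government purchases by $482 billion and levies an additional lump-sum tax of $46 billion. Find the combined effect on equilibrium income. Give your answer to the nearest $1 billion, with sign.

Expenditure multiplier = 1/(1 − c(1−t)) = 1/(1 − 0.837×0.74) = 1/0.38062 ≈ 2.627.
ΔG contributes k·ΔG = (+$482 billion) / 0.38062 ≈ +$1,266.4 billion.
ΔT of +$46 billion changes first-round spending by −c·ΔT = −$38.502 billion, contributing k·(−c·ΔT) = (−$38.502 billion) / 0.38062 ≈ −$101.2 billion.
Net ΔY = k(ΔG − c·ΔT) = (+$443.498 billion) / 0.38062 ≈ +$1,165 billion.

+$1,165 billion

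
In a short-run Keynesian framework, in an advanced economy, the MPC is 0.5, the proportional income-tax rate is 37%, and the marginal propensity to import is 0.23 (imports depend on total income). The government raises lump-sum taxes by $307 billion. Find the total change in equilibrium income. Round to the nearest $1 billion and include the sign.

−$168 billion

A lump-sum tax change of +$307 billion shifts disposable income by −$307 billion; first-round consumption changes by −c × ΔT = −0.5 × (+$307 billion) = −$153.5 billion.
Expenditure multiplier = 1/(1 − c(1−t) + m) = 1/(1 − 0.5×0.63 + 0.23) = 1/0.915 ≈ 1.093.
The tax multiplier is −c × k ≈ −0.546, so ΔY = k × (−c·ΔT) = (−$153.5 billion) / 0.915 ≈ −$168 billion.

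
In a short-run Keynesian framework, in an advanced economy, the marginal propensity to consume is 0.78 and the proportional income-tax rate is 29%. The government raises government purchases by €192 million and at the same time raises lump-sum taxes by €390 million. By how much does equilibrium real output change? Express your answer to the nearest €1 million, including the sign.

Expenditure multiplier = 1/(1 − c(1−t)) = 1/(1 − 0.78×0.71) = 1/0.4462 ≈ 2.241.
ΔG contributes k·ΔG = (+€192 million) / 0.4462 ≈ +€430.3 million.
ΔT of +€390 million changes first-round spending by −c·ΔT = −€304.2 million, contributing k·(−c·ΔT) = (−€304.2 million) / 0.4462 ≈ −€681.8 million.
Net ΔY = k(ΔG − c·ΔT) = (−€112.2 million) / 0.4462 ≈ −€251 million.

−€251 million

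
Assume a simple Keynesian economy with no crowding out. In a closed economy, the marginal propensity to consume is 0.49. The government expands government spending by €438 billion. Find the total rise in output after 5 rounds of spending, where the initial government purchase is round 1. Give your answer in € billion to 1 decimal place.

€834.6 billion

Round 1 adds ΔG = €438 billion; each later round is MPC = 0.49 times the previous.
After 5 rounds: 438 + 214.62 + 105.1638 + 51.530262 + 25.24982838 = ΔG·(1 − c^5)/(1 − c) = 438 × (1 − 0.0282475249)/0.51 ≈ €834.6 billion.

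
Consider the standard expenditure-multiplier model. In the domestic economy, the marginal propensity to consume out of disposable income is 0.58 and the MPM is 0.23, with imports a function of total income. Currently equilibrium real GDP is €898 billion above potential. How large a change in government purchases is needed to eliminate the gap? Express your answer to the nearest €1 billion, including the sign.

Spending multiplier = 1/(1 − c + m) = 1/(1 − 0.58 + 0.23) = 1/0.65 ≈ 1.538.
Need ΔY = −€898 billion, so ΔG = ΔY/k = (−€898 billion) × 0.65 ≈ −€584 billion.
The government should cut government purchases by €584 billion.

−€584 billion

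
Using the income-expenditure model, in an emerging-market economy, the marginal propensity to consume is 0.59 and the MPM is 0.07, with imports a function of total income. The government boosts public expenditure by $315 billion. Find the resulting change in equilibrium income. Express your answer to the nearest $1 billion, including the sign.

+$656 billion

Government-spending multiplier = 1/(1 − c + m) = 1/(1 − 0.59 + 0.07) = 1/0.48 ≈ 2.083.
ΔY = k × ΔG = (+$315 billion) / 0.48 ≈ +$656 billion.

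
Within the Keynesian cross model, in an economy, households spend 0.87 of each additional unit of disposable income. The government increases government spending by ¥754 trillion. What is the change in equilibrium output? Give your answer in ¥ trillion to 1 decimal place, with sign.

Government-spending multiplier = 1/(1 − MPC) = 1/(1 − 0.87) = 1/0.13 ≈ 7.692.
ΔY = k × ΔG = (+¥754 trillion) / 0.13 = +¥5,800 trillion.

+¥5,800.0 trillion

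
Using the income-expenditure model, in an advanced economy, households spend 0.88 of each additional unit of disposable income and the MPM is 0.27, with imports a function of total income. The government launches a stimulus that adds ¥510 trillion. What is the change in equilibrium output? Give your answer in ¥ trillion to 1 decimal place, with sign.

+¥1,307.7 trillion

Government-spending multiplier = 1/(1 − c + m) = 1/(1 − 0.88 + 0.27) = 1/0.39 ≈ 2.564.
ΔY = k × ΔG = (+¥510 trillion) / 0.39 ≈ +¥1,307.7 trillion.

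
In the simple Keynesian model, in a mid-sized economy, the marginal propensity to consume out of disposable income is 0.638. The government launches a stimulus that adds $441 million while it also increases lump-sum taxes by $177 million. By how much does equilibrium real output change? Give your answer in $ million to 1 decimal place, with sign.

+$906.3 million

Expenditure multiplier = 1/(1 − MPC) = 1/(1 − 0.638) = 1/0.362 ≈ 2.762.
ΔG contributes k·ΔG = (+$441 million) / 0.362 ≈ +$1,218.2 million.
ΔT of +$177 million changes first-round spending by −c·ΔT = −$112.926 million, contributing k·(−c·ΔT) = (−$112.926 million) / 0.362 ≈ −$312 million.
Net ΔY = k(ΔG − c·ΔT) = (+$328.074 million) / 0.362 ≈ +$906.3 million.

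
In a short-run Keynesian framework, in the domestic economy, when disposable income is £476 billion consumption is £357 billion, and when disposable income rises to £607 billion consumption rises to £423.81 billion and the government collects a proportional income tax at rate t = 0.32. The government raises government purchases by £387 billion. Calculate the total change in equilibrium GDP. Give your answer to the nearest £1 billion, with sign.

+£592 billion

MPC = ΔC/ΔYd = (423.81 − 357)/(607 − 476) = 66.81/131 = 0.51.
Expenditure multiplier = 1/(1 − c(1−t)) = 1/(1 − 0.51×0.68) = 1/0.6532 ≈ 1.531.
ΔY = k × ΔG = (+£387 billion) / 0.6532 ≈ +£592 billion.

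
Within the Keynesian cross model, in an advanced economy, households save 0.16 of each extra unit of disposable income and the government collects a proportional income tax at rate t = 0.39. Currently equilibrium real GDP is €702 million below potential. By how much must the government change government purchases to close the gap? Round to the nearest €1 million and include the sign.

+€342 million

MPC = 1 − MPS = 1 − 0.16 = 0.84.
Spending multiplier = 1/(1 − c(1−t)) = 1/(1 − 0.84×0.61) = 1/0.4876 ≈ 2.051.
Need ΔY = +€702 million, so ΔG = ΔY/k = (+€702 million) × 0.4876 ≈ +€342 million.
The government should increase government purchases by €342 million.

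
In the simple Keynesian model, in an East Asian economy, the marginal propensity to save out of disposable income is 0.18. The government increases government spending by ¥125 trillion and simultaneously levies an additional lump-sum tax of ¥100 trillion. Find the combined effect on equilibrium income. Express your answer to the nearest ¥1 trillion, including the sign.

MPC = 1 − MPS = 1 − 0.18 = 0.82.
Expenditure multiplier = 1/(1 − MPC) = 1/(1 − 0.82) = 1/0.18 ≈ 5.556.
ΔG contributes k·ΔG = (+¥125 trillion) / 0.18 ≈ +¥694.4 trillion.
ΔT of +¥100 trillion changes first-round spending by −c·ΔT = −¥82 trillion, contributing k·(−c·ΔT) = (−¥82 trillion) / 0.18 ≈ −¥455.6 trillion.
Net ΔY = k(ΔG − c·ΔT) = (+¥43 trillion) / 0.18 ≈ +¥239 trillion.

+¥239 trillion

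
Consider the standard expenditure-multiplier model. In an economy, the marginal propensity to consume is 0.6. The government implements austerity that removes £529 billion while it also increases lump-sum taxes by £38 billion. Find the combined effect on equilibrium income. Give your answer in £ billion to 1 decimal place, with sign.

−£1,379.5 billion

Expenditure multiplier = 1/(1 − MPC) = 1/(1 − 0.6) = 1/0.4 = 2.5.
ΔG contributes k·ΔG = (−£529 billion) / 0.4 = −£1,322.5 billion.
ΔT of +£38 billion changes first-round spending by −c·ΔT = −£22.8 billion, contributing k·(−c·ΔT) = (−£22.8 billion) / 0.4 = −£57 billion.
Net ΔY = k(ΔG − c·ΔT) = (−£551.8 billion) / 0.4 = −£1,379.5 billion.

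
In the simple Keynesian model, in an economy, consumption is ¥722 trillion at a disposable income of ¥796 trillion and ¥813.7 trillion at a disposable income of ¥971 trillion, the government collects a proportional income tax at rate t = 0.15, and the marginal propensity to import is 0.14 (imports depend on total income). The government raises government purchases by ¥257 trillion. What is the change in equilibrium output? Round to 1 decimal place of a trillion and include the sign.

+¥370.0 trillion

MPC = ΔC/ΔYd = (813.7 − 722)/(971 − 796) = 91.7/175 = 0.524.
Government-spending multiplier = 1/(1 − c(1−t) + m) = 1/(1 − 0.524×0.85 + 0.14) = 1/0.6946 ≈ 1.44.
ΔY = k × ΔG = (+¥257 trillion) / 0.6946 ≈ +¥370 trillion.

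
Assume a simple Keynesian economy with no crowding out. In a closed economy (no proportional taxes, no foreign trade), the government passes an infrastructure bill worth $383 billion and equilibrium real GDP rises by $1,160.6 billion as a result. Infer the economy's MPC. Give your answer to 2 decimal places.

0.67

Implied spending multiplier k = ΔY/ΔG = 1,160.6/383 ≈ 3.0303.
Since k = 1/(1 − MPC), MPC = 1 − 1/k = 1 − ΔG/ΔY = 1 − 383/1,160.6 ≈ 0.67.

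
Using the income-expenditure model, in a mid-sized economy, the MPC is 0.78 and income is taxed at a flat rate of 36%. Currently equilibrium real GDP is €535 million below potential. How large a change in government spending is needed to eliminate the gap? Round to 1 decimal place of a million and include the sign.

Spending multiplier = 1/(1 − c(1−t)) = 1/(1 − 0.78×0.64) = 1/0.5008 ≈ 1.997.
Need ΔY = +€535 million, so ΔG = ΔY/k = (+€535 million) × 0.5008 ≈ +€267.9 million.
The government should increase government spending by €267.9 million.

+€267.9 million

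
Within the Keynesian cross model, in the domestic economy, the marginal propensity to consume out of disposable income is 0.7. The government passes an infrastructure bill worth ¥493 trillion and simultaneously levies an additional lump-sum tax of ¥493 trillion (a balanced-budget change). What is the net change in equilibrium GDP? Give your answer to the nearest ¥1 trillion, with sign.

Expenditure multiplier = 1/(1 − MPC) = 1/(1 − 0.7) = 1/0.3 ≈ 3.333.
ΔG contributes k·ΔG = (+¥493 trillion) / 0.3 ≈ +¥1,643.3 trillion.
ΔT of +¥493 trillion changes first-round spending by −c·ΔT = −¥345.1 trillion, contributing k·(−c·ΔT) = (−¥345.1 trillion) / 0.3 ≈ −¥1,150.3 trillion.
With ΔG = ΔT and no other leakages, the balanced-budget multiplier is 1, so ΔY = ΔG = +¥493 trillion.

+¥493 trillion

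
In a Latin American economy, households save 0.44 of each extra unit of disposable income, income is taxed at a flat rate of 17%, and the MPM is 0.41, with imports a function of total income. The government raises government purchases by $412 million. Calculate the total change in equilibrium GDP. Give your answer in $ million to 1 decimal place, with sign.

MPC = 1 − MPS = 1 − 0.44 = 0.56.
Government-spending multiplier = 1/(1 − c(1−t) + m) = 1/(1 − 0.56×0.83 + 0.41) = 1/0.9452 ≈ 1.058.
ΔY = k × ΔG = (+$412 million) / 0.9452 ≈ +$435.9 million.

+$435.9 million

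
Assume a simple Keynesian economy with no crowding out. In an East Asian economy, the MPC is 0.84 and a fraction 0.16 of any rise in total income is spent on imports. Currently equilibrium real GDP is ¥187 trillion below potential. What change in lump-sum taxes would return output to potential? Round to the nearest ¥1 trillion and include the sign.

−¥71 trillion

Spending multiplier = 1/(1 − c + m) = 1/(1 − 0.84 + 0.16) = 1/0.32 = 3.125.
Tax multiplier = −c·k = −0.84/0.32 = −2.625. Need ΔY = +¥187 trillion, so ΔT = ΔY/(−c·k) = −(+¥187 trillion) × 0.32 / 0.84 ≈ −¥71 trillion.
The government should cut lump-sum taxes by ¥71 trillion.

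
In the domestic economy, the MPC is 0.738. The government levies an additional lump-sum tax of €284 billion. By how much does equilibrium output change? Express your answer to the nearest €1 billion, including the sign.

−€800 billion

A lump-sum tax change of +€284 billion shifts disposable income by −€284 billion; first-round consumption changes by −c × ΔT = −0.738 × (+€284 billion) = −€209.592 billion.
Expenditure multiplier = 1/(1 − MPC) = 1/(1 − 0.738) = 1/0.262 ≈ 3.817.
The tax multiplier is −c × k ≈ −2.817, so ΔY = k × (−c·ΔT) = (−€209.592 billion) / 0.262 ≈ −€800 billion.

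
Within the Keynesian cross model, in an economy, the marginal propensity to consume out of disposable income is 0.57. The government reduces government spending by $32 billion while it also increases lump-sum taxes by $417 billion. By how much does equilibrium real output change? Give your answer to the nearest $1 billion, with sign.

−$627 billion

Expenditure multiplier = 1/(1 − MPC) = 1/(1 − 0.57) = 1/0.43 ≈ 2.326.
ΔG contributes k·ΔG = (−$32 billion) / 0.43 ≈ −$74.4 billion.
ΔT of +$417 billion changes first-round spending by −c·ΔT = −$237.69 billion, contributing k·(−c·ΔT) = (−$237.69 billion) / 0.43 ≈ −$552.8 billion.
Net ΔY = k(ΔG − c·ΔT) = (−$269.69 billion) / 0.43 ≈ −$627 billion.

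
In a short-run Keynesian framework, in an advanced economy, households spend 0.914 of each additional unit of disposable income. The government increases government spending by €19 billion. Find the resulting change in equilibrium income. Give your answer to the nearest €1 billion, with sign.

Expenditure multiplier = 1/(1 − MPC) = 1/(1 − 0.914) = 1/0.086 ≈ 11.628.
ΔY = k × ΔG = (+€19 billion) / 0.086 ≈ +€221 billion.

+€221 billion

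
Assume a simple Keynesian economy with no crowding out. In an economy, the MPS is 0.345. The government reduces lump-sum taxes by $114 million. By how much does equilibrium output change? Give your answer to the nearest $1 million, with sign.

+$216 million

MPC = 1 − MPS = 1 − 0.345 = 0.655.
A lump-sum tax change of −$114 million shifts disposable income by +$114 million; first-round consumption changes by −c × ΔT = −0.655 × (−$114 million) = +$74.67 million.
Expenditure multiplier = 1/(1 − MPC) = 1/(1 − 0.655) = 1/0.345 ≈ 2.899.
The tax multiplier is −c × k ≈ −1.899, so ΔY = k × (−c·ΔT) = (+$74.67 million) / 0.345 ≈ +$216 million.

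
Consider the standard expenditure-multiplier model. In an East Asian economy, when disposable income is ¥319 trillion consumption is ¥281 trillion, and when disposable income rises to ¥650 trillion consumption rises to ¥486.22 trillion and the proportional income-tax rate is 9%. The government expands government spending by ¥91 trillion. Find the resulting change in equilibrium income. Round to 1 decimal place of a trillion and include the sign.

+¥208.8 trillion

MPC = ΔC/ΔYd = (486.22 − 281)/(650 − 319) = 205.22/331 = 0.62.
Spending multiplier = 1/(1 − c(1−t)) = 1/(1 − 0.62×0.91) = 1/0.4358 ≈ 2.295.
ΔY = k × ΔG = (+¥91 trillion) / 0.4358 ≈ +¥208.8 trillion.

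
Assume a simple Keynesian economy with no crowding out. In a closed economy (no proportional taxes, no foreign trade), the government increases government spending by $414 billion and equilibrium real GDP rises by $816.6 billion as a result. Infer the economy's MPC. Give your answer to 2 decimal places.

Implied spending multiplier k = ΔY/ΔG = 816.6/414 ≈ 1.9725.
Since k = 1/(1 − MPC), MPC = 1 − 1/k = 1 − ΔG/ΔY = 1 − 414/816.6 ≈ 0.49.

0.49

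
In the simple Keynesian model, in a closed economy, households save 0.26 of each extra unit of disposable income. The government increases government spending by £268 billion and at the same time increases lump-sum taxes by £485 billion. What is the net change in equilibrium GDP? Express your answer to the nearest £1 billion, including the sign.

−£350 billion

MPC = 1 − MPS = 1 − 0.26 = 0.74.
Expenditure multiplier = 1/(1 − MPC) = 1/(1 − 0.74) = 1/0.26 ≈ 3.846.
ΔG contributes k·ΔG = (+£268 billion) / 0.26 ≈ +£1,030.8 billion.
ΔT of +£485 billion changes first-round spending by −c·ΔT = −£358.9 billion, contributing k·(−c·ΔT) = (−£358.9 billion) / 0.26 ≈ −£1,380.4 billion.
Net ΔY = k(ΔG − c·ΔT) = (−£90.9 billion) / 0.26 ≈ −£350 billion.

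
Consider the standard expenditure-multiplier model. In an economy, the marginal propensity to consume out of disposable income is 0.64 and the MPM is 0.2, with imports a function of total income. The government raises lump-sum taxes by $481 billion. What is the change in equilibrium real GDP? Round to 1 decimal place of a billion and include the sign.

−$549.7 billion

A lump-sum tax change of +$481 billion shifts disposable income by −$481 billion; first-round consumption changes by −c × ΔT = −0.64 × (+$481 billion) = −$307.84 billion.
Expenditure multiplier = 1/(1 − c + m) = 1/(1 − 0.64 + 0.2) = 1/0.56 ≈ 1.786.
The tax multiplier is −c × k ≈ −1.143, so ΔY = k × (−c·ΔT) = (−$307.84 billion) / 0.56 ≈ −$549.7 billion.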